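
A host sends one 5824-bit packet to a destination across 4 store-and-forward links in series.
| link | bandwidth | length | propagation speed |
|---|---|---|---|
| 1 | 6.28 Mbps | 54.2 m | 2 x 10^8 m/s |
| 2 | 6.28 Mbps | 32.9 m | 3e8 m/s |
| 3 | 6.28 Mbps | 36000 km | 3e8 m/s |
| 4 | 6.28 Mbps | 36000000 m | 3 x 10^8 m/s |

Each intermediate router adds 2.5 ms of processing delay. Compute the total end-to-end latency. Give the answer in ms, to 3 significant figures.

251 ms

Transmission delay per hop = L/R = 5824/6280000 = 0.927389 ms; 4 hops → 3.70955 ms.
Propagation delays (d/s per hop): 0.000271, 0.000109667, 120, 120 ms; sum = 240 ms.
Processing at 3 router(s): 3 × 2.5 ms = 7.5 ms.
End-to-end = 251 ms.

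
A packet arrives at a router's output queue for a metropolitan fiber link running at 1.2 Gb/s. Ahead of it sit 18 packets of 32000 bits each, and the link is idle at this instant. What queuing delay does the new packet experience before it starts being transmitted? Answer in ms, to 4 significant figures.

Each queued packet: L/R = 32000/1200000000 = 0.0266667 ms.
18 queued → 0.48 ms.
Queuing delay = 0.4800 ms.

0.4800 ms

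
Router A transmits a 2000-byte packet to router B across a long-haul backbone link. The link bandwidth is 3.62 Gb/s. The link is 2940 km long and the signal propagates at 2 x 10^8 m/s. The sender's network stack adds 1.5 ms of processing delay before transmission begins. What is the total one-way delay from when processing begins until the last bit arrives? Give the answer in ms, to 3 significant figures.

16.2 ms

L = 2000 × 8 = 16000 bits.
Transmission delay = L/R = 16000 / 3620000000 = 0.00441989 ms.
Propagation delay = d/s = 2940000 m / 200000000 m/s = 14.7 ms.
Plus processing delay 1.5 ms = 1.5 ms.
Total = 16.2 ms.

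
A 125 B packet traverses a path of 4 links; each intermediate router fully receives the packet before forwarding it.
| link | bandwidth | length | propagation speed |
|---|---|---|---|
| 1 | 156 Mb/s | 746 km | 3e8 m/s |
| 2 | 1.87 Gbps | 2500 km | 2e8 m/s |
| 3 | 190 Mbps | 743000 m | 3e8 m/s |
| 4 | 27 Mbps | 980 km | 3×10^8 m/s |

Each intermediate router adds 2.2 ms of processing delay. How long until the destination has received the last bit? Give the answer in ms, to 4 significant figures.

L = 125 × 8 = 1000 bits.
Transmission delays (L/R per hop): 0.00641026, 0.000534759, 0.00526316, 0.037037 ms; sum = 0.0492452 ms.
Propagation delays (d/s per hop): 2.48667, 12.5, 2.47667, 3.26667 ms; sum = 20.73 ms.
Processing at 3 router(s): 3 × 2.2 ms = 6.6 ms.
End-to-end = 27.38 ms.

27.38 ms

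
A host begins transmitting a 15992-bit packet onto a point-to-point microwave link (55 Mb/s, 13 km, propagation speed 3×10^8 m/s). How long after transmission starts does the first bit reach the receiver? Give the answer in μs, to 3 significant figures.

43.3 μs

First bit experiences only propagation delay: d/s = 13000/300000000 = 43.3 μs.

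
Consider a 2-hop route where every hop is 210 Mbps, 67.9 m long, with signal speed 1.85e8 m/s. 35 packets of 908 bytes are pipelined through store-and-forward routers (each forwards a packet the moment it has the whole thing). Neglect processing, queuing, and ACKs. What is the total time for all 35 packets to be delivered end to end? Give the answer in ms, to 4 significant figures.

1.246 ms

Per-hop transmission t_tx = L/R = 7264/210000000 = 0.0345905 ms.
Per-hop propagation t_prop = 67.9/185000000 = 0.000367027 ms.
Pipeline fill: first packet needs 2·t_tx to clear all hops; remaining 34 packets each add one t_tx.
Total = (2+35-1)·t_tx + 2·t_prop = 36·0.0345905 + 2·0.000367027 = 1.246 ms.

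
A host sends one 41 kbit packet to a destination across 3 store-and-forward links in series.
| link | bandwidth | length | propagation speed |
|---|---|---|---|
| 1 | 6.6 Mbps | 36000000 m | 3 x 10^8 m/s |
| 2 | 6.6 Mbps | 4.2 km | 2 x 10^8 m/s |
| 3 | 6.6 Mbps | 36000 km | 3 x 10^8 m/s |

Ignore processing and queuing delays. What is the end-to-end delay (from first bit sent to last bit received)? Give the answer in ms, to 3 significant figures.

L = 41000 bits.
Transmission delay per hop = L/R = 41000/6600000 = 6.21212 ms; 3 hops → 18.6364 ms.
Propagation delays (d/s per hop): 120, 0.021, 120 ms; sum = 240.021 ms.
End-to-end = 259 ms.

259 ms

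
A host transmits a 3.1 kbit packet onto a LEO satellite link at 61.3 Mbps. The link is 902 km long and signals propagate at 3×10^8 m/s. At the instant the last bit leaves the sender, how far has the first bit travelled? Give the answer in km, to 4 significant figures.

15.17 km

t_tx = L/R = 3100/61300000 = 5.0571e-05 s.
Distance = s × t_tx = 300000000 × 5.0571e-05 = 15.17 km.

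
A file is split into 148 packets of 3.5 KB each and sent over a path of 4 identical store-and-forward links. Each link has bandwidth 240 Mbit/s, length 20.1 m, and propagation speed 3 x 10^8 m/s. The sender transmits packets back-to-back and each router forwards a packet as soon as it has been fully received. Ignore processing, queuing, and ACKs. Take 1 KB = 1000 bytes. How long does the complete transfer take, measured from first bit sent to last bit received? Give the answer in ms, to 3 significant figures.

17.6 ms

Per-hop transmission t_tx = L/R = 28000/240000000 = 0.116667 ms.
Per-hop propagation t_prop = 20.1/300000000 = 6.7e-05 ms.
Pipeline fill: first packet needs 4·t_tx to clear all hops; remaining 147 packets each add one t_tx.
Total = (4+148-1)·t_tx + 4·t_prop = 151·0.116667 + 4·6.7e-05 = 17.6 ms.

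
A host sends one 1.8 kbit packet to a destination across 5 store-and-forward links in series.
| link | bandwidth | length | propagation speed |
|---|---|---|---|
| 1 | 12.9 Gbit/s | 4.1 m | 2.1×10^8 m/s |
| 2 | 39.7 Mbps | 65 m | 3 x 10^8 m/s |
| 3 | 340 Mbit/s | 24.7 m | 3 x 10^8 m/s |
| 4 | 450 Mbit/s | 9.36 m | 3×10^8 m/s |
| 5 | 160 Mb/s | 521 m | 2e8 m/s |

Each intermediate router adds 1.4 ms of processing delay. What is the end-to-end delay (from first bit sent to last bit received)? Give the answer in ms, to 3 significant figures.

5.67 ms

L = 1800 bits.
Transmission delays (L/R per hop): 0.000139535, 0.0453401, 0.00529412, 0.004, 0.01125 ms; sum = 0.0660237 ms.
Propagation delays (d/s per hop): 1.95238e-05, 0.000216667, 8.23333e-05, 3.12e-05, 0.002605 ms; sum = 0.00295472 ms.
Processing at 4 router(s): 4 × 1.4 ms = 5.6 ms.
End-to-end = 5.67 ms.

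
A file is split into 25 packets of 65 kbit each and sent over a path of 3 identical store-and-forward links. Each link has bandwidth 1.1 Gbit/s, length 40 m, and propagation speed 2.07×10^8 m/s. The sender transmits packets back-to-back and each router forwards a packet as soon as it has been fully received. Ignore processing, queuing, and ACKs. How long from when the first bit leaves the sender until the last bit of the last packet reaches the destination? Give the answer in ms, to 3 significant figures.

1.60 ms

Per-hop transmission t_tx = L/R = 65000/1100000000 = 0.0590909 ms.
Per-hop propagation t_prop = 40/2.07e+08 = 0.000193237 ms.
Pipeline fill: first packet needs 3·t_tx to clear all hops; remaining 24 packets each add one t_tx.
Total = (3+25-1)·t_tx + 3·t_prop = 27·0.0590909 + 3·0.000193237 = 1.60 ms.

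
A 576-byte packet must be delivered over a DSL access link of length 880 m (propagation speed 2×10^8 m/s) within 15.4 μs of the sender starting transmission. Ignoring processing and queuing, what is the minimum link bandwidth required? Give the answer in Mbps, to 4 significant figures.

L = 4608 bits.
Propagation delay = 880 / 200000000 = 4.4 μs.
Transmission budget = 15.4 − 4.4 = 11 μs.
R ≥ L / t_tx = 4608 bits / 1.1e-05 s = 418.9 Mbps.

418.9 Mbps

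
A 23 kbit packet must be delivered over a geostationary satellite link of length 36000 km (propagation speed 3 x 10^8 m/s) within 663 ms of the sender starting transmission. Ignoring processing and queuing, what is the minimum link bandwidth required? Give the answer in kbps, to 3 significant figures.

Propagation delay = 36000000 / 300000000 = 120 ms.
Transmission budget = 663 − 120 = 543 ms.
R ≥ L / t_tx = 23000 bits / 0.543 s = 42.4 kbps.

42.4 kbps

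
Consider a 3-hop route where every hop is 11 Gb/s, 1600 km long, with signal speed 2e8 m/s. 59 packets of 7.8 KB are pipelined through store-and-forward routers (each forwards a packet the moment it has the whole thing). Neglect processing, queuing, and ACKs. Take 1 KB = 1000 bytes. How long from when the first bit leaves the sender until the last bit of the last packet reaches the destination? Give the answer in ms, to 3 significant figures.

Per-hop transmission t_tx = L/R = 62400/11000000000 = 0.00567273 ms.
Per-hop propagation t_prop = 1600000/200000000 = 8 ms.
Pipeline fill: first packet needs 3·t_tx to clear all hops; remaining 58 packets each add one t_tx.
Total = (3+59-1)·t_tx + 3·t_prop = 61·0.00567273 + 3·8 = 24.3 ms.

24.3 ms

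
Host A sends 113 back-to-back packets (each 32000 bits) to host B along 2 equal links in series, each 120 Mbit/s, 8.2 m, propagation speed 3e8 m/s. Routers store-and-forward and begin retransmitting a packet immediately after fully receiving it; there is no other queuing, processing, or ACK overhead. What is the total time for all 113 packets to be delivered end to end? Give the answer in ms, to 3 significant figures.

30.4 ms

Per-hop transmission t_tx = L/R = 32000/120000000 = 0.266667 ms.
Per-hop propagation t_prop = 8.2/300000000 = 2.73333e-05 ms.
Pipeline fill: first packet needs 2·t_tx to clear all hops; remaining 112 packets each add one t_tx.
Total = (2+113-1)·t_tx + 2·t_prop = 114·0.266667 + 2·2.73333e-05 = 30.4 ms.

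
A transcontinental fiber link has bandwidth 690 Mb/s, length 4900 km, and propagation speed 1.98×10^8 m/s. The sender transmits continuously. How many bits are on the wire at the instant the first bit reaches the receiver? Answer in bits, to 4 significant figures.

17080000 bits

Propagation delay = 4900000 / 198000000 = 0.0247475 s.
BDP = R × t_prop = 690000000 × 0.0247475 = 17075800 bits.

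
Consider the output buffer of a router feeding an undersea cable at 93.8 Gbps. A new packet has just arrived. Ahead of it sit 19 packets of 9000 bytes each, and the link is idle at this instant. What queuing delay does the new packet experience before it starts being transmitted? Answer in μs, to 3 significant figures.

Each queued packet: L/R = 72000/93800000000 = 0.767591 μs.
19 queued → 14.5842 μs.
Queuing delay = 14.6 μs.

14.6 μs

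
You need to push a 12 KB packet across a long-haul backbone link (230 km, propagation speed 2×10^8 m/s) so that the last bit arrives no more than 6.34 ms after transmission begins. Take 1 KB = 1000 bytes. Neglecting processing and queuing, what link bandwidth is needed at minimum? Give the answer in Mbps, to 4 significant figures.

L = 96000 bits.
Propagation delay = 230000 / 200000000 = 1.15 ms.
Transmission budget = 6.34 − 1.15 = 5.19 ms.
R ≥ L / t_tx = 96000 bits / 0.00519 s = 18.50 Mbps.

18.50 Mbps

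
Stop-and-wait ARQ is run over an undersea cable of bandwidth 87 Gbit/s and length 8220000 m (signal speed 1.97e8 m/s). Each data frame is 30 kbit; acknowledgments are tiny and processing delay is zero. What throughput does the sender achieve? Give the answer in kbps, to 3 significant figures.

359 kbps

t_tx = L/R = 30000/87000000000 = 3.44828e-07 s.
t_prop = 8220000/197000000 = 0.0417259 s; RTT = 0.0834518 s.
Cycle = t_tx + RTT = 0.0834521 s.
Throughput = L / cycle = 30000 / 0.0834521 = 359 kbps.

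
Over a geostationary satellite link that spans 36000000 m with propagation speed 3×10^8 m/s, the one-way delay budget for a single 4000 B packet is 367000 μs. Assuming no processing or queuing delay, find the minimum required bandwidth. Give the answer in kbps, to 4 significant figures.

129.6 kbps

L = 32000 bits.
Propagation delay = 36000000 / 300000000 = 120000 μs.
Transmission budget = 367000 − 120000 = 247000 μs.
R ≥ L / t_tx = 32000 bits / 0.247 s = 129.6 kbps.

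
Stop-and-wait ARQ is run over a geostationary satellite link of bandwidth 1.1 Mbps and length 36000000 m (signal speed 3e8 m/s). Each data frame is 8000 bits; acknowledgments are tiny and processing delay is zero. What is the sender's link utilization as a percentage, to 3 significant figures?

2.94 %

t_tx = L/R = 8000/1100000 = 0.00727273 s.
t_prop = 36000000/300000000 = 0.12 s; RTT = 0.24 s.
Cycle = t_tx + RTT = 0.247273 s.
Utilization = t_tx / cycle = 0.00727273/0.247273 = 2.94 %.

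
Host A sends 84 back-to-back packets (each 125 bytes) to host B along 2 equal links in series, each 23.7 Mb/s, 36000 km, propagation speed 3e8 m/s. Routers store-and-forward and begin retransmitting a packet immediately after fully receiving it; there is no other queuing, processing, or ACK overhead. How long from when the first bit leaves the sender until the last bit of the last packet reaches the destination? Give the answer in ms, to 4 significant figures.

243.6 ms

Per-hop transmission t_tx = L/R = 1000/23700000 = 0.0421941 ms.
Per-hop propagation t_prop = 36000000/300000000 = 120 ms.
Pipeline fill: first packet needs 2·t_tx to clear all hops; remaining 83 packets each add one t_tx.
Total = (2+84-1)·t_tx + 2·t_prop = 85·0.0421941 + 2·120 = 243.6 ms.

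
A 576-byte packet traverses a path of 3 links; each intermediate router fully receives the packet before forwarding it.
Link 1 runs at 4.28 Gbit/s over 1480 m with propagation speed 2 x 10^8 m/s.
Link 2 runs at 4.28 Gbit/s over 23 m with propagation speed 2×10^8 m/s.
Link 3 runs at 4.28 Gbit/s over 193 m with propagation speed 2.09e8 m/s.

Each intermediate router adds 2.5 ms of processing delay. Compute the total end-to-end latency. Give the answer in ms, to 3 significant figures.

L = 576 × 8 = 4608 bits.
Transmission delay per hop = L/R = 4608/4.28e+09 = 0.00107664 ms; 3 hops → 0.00322991 ms.
Propagation delays (d/s per hop): 0.0074, 0.000115, 0.000923445 ms; sum = 0.00843844 ms.
Processing at 2 router(s): 2 × 2.5 ms = 5 ms.
End-to-end = 5.01 ms.

5.01 ms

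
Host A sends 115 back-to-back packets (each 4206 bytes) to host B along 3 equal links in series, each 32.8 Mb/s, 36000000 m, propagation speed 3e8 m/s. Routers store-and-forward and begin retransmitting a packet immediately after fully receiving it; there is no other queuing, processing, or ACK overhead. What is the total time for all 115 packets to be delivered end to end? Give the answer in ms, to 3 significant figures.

480 ms

Per-hop transmission t_tx = L/R = 33648/3.28e+07 = 1.02585 ms.
Per-hop propagation t_prop = 36000000/300000000 = 120 ms.
Pipeline fill: first packet needs 3·t_tx to clear all hops; remaining 114 packets each add one t_tx.
Total = (3+115-1)·t_tx + 3·t_prop = 117·1.02585 + 3·120 = 480 ms.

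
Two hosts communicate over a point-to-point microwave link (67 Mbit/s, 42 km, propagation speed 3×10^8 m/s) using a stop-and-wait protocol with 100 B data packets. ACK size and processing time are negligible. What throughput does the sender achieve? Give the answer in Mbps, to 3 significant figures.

2.74 Mbps

t_tx = L/R = 800/67000000 = 1.19403e-05 s.
t_prop = 42000/300000000 = 0.00014 s; RTT = 0.00028 s.
Cycle = t_tx + RTT = 0.00029194 s.
Throughput = L / cycle = 800 / 0.00029194 = 2.74 Mbps.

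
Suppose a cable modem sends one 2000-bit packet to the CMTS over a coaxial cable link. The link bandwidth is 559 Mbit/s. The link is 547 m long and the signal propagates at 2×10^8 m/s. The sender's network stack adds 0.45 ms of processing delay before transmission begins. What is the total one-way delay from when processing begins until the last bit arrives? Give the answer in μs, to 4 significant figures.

Transmission delay = L/R = 2000 / 559000000 = 3.57782 μs.
Propagation delay = d/s = 547 m / 200000000 m/s = 2.735 μs.
Plus processing delay 0.45 ms = 450 μs.
Total = 456.3 μs.

456.3 μs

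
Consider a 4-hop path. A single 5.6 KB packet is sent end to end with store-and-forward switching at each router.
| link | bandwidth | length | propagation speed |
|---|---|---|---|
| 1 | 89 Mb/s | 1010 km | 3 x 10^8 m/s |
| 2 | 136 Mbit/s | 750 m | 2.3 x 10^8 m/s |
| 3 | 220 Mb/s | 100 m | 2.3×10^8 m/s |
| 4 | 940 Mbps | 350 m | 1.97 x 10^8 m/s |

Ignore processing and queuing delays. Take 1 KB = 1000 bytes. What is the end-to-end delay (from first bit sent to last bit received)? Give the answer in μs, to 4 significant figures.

L = 44800 bits.
Transmission delays (L/R per hop): 503.371, 329.412, 203.636, 47.6596 μs; sum = 1084.08 μs.
Propagation delays (d/s per hop): 3366.67, 3.26087, 0.434783, 1.77665 μs; sum = 3372.14 μs.
End-to-end = 4456 μs.

4456 μs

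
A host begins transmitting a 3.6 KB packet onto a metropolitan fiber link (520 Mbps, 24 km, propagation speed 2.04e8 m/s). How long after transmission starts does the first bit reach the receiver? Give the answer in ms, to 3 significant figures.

First bit experiences only propagation delay: d/s = 24000/204000000 = 0.118 ms.

0.118 ms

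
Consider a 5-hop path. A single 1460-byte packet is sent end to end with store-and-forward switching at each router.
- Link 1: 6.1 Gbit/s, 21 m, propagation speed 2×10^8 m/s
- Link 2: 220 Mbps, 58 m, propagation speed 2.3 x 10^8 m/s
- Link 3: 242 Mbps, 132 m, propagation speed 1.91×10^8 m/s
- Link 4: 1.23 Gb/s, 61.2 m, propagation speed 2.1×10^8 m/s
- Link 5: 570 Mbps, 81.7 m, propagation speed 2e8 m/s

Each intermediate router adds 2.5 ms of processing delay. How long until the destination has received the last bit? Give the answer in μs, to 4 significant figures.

L = 1460 × 8 = 11680 bits.
Transmission delays (L/R per hop): 1.91475, 53.0909, 48.2645, 9.49593, 20.4912 μs; sum = 133.257 μs.
Propagation delays (d/s per hop): 0.105, 0.252174, 0.691099, 0.291429, 0.4085 μs; sum = 1.7482 μs.
Processing at 4 router(s): 4 × 2.5 ms = 10000 μs.
End-to-end = 10140 μs.

10140 μs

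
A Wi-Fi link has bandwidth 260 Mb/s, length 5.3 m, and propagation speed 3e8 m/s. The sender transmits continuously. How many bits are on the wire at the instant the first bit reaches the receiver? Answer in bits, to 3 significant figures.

Propagation delay = 5.3 / 300000000 = 1.76667e-08 s.
BDP = R × t_prop = 260000000 × 1.76667e-08 = 4.59333 bits.

4.59 bits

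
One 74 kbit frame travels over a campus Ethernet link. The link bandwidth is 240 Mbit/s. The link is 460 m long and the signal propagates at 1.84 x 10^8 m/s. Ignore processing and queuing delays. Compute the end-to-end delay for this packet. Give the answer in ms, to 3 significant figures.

L = 74000 bits.
Transmission delay = L/R = 74000 / 240000000 = 0.308333 ms.
Propagation delay = d/s = 460 m / 184000000 m/s = 0.0025 ms.
Total = 0.311 ms.

0.311 ms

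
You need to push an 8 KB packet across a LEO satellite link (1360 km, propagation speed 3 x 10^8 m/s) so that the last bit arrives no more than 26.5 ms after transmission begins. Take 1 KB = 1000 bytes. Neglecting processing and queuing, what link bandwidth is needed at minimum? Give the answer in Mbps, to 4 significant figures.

L = 64000 bits.
Propagation delay = 1360000 / 300000000 = 4.53333 ms.
Transmission budget = 26.5 − 4.53333 = 21.9667 ms.
R ≥ L / t_tx = 64000 bits / 0.0219667 s = 2.914 Mbps.

2.914 Mbps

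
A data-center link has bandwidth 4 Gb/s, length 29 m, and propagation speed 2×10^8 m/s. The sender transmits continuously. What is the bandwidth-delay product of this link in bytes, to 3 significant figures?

Propagation delay = 29 / 200000000 = 1.45e-07 s.
BDP = R × t_prop = 4000000000 × 1.45e-07 = 580 bits.
In bytes: 580/8 = 72.5 bytes.

72.5 bytes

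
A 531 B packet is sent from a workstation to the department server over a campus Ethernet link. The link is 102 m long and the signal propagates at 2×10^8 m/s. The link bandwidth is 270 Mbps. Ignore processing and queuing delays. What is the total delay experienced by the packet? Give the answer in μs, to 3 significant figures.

L = 531 × 8 = 4248 bits.
Transmission delay = L/R = 4248 / 270000000 = 15.7333 μs.
Propagation delay = d/s = 102 m / 200000000 m/s = 0.51 μs.
Total = 16.2 μs.

16.2 μs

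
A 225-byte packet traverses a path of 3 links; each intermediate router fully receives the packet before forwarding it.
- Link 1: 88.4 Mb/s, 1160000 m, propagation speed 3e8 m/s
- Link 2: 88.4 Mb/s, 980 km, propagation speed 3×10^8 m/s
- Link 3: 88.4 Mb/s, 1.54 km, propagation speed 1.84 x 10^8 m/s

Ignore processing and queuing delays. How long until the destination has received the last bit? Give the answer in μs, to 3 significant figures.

7200 μs

L = 225 × 8 = 1800 bits.
Transmission delay per hop = L/R = 1800/88400000 = 20.362 μs; 3 hops → 61.086 μs.
Propagation delays (d/s per hop): 3866.67, 3266.67, 8.36957 μs; sum = 7141.7 μs.
End-to-end = 7200 μs.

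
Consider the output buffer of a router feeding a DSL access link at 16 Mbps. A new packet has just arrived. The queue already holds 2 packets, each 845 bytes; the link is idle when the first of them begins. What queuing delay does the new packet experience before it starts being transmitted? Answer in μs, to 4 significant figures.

845.0 μs

Each queued packet: L/R = 6760/16000000 = 422.5 μs.
2 queued → 845 μs.
Queuing delay = 845.0 μs.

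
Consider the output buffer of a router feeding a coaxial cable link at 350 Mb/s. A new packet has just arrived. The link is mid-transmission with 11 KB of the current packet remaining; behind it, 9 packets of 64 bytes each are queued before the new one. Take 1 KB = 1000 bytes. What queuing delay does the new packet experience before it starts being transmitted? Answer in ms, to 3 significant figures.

0.265 ms

Each queued packet: L/R = 512/350000000 = 0.00146286 ms.
9 queued → 0.0131657 ms.
Plus remaining 88000 bits of current packet: 0.251429 ms.
Queuing delay = 0.265 ms.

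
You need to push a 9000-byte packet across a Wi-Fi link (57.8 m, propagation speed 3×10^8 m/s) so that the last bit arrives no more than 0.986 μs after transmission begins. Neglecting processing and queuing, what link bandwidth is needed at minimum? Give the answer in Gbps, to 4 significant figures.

90.76 Gbps

L = 72000 bits.
Propagation delay = 57.8 / 300000000 = 0.192667 μs.
Transmission budget = 0.986 − 0.192667 = 0.793333 μs.
R ≥ L / t_tx = 72000 bits / 7.93333e-07 s = 90.76 Gbps.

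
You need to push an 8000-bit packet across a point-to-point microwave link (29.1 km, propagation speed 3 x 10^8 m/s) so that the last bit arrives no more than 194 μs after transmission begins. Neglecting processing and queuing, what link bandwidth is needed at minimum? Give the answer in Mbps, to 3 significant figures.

Propagation delay = 29100 / 300000000 = 97 μs.
Transmission budget = 194 − 97 = 97 μs.
R ≥ L / t_tx = 8000 bits / 9.7e-05 s = 82.5 Mbps.

82.5 Mbps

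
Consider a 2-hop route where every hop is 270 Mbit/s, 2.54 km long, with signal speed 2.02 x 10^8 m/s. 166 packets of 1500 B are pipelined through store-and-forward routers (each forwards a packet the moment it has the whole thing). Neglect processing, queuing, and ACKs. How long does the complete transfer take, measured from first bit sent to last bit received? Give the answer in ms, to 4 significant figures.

7.447 ms

Per-hop transmission t_tx = L/R = 12000/270000000 = 0.0444444 ms.
Per-hop propagation t_prop = 2540/202000000 = 0.0125743 ms.
Pipeline fill: first packet needs 2·t_tx to clear all hops; remaining 165 packets each add one t_tx.
Total = (2+166-1)·t_tx + 2·t_prop = 167·0.0444444 + 2·0.0125743 = 7.447 ms.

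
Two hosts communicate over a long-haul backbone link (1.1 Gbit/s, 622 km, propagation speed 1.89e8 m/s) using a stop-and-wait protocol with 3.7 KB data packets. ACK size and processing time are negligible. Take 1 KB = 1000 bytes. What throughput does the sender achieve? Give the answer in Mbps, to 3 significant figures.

4.48 Mbps

t_tx = L/R = 29600/1100000000 = 2.69091e-05 s.
t_prop = 622000/189000000 = 0.00329101 s; RTT = 0.00658201 s.
Cycle = t_tx + RTT = 0.00660892 s.
Throughput = L / cycle = 29600 / 0.00660892 = 4.48 Mbps.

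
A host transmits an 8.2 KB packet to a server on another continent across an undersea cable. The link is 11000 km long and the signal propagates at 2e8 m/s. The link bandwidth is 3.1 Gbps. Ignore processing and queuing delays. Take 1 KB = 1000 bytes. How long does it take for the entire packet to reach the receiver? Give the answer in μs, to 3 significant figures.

L = 65600 bits.
Transmission delay = L/R = 65600 / 3100000000 = 21.1613 μs.
Propagation delay = d/s = 11000000 m / 200000000 m/s = 55000 μs.
Total = 55000 μs.

55000 μs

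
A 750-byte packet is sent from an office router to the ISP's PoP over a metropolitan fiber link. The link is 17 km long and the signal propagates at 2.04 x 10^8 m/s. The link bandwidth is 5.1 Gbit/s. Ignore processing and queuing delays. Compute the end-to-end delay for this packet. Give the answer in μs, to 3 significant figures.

84.5 μs

L = 750 × 8 = 6000 bits.
Transmission delay = L/R = 6000 / 5100000000 = 1.17647 μs.
Propagation delay = d/s = 17000 m / 204000000 m/s = 83.3333 μs.
Total = 84.5 μs.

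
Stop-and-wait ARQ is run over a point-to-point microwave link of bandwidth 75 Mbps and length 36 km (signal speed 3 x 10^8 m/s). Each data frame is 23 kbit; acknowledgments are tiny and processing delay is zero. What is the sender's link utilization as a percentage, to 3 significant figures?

t_tx = L/R = 23000/75000000 = 0.000306667 s.
t_prop = 36000/300000000 = 0.00012 s; RTT = 0.00024 s.
Cycle = t_tx + RTT = 0.000546667 s.
Utilization = t_tx / cycle = 0.000306667/0.000546667 = 56.1 %.

56.1 %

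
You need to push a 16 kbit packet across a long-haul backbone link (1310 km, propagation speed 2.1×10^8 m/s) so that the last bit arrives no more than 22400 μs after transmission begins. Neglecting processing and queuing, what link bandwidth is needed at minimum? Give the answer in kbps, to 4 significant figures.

Propagation delay = 1310000 / 210000000 = 6238.1 μs.
Transmission budget = 22400 − 6238.1 = 16161.9 μs.
R ≥ L / t_tx = 16000 bits / 0.0161619 s = 990.0 kbps.

990.0 kbps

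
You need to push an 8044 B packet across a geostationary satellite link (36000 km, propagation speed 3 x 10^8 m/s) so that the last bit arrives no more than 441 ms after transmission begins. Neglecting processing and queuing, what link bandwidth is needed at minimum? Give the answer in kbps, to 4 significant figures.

L = 64352 bits.
Propagation delay = 36000000 / 300000000 = 120 ms.
Transmission budget = 441 − 120 = 321 ms.
R ≥ L / t_tx = 64352 bits / 0.321 s = 200.5 kbps.

200.5 kbps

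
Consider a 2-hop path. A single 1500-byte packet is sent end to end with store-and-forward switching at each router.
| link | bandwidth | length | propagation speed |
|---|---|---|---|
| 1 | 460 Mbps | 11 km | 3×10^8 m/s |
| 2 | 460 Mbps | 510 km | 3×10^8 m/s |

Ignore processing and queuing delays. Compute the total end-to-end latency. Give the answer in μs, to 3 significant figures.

L = 1500 × 8 = 12000 bits.
Transmission delay per hop = L/R = 12000/460000000 = 26.087 μs; 2 hops → 52.1739 μs.
Propagation delays (d/s per hop): 36.6667, 1700 μs; sum = 1736.67 μs.
End-to-end = 1790 μs.

1790 μs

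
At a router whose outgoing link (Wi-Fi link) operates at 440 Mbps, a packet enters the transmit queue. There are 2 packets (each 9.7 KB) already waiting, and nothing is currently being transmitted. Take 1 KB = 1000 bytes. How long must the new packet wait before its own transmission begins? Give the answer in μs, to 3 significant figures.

353 μs

Each queued packet: L/R = 77600/440000000 = 176.364 μs.
2 queued → 352.727 μs.
Queuing delay = 353 μs.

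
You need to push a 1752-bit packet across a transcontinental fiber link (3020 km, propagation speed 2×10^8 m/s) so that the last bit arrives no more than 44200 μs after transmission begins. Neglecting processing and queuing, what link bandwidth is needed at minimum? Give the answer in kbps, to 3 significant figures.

60.2 kbps

Propagation delay = 3020000 / 200000000 = 15100 μs.
Transmission budget = 44200 − 15100 = 29100 μs.
R ≥ L / t_tx = 1752 bits / 0.0291 s = 60.2 kbps.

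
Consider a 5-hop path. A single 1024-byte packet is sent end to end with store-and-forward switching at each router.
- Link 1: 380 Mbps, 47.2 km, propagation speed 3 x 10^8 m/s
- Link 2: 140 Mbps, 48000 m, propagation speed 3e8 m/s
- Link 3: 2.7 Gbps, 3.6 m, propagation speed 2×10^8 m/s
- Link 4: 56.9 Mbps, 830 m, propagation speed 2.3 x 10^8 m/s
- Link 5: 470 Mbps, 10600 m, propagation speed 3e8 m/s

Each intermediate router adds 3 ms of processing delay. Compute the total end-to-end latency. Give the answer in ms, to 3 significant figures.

L = 1024 × 8 = 8192 bits.
Transmission delays (L/R per hop): 0.0215579, 0.0585143, 0.00303407, 0.143972, 0.0174298 ms; sum = 0.244508 ms.
Propagation delays (d/s per hop): 0.157333, 0.16, 1.8e-05, 0.0036087, 0.0353333 ms; sum = 0.356293 ms.
Processing at 4 router(s): 4 × 3 ms = 12 ms.
End-to-end = 12.6 ms.

12.6 ms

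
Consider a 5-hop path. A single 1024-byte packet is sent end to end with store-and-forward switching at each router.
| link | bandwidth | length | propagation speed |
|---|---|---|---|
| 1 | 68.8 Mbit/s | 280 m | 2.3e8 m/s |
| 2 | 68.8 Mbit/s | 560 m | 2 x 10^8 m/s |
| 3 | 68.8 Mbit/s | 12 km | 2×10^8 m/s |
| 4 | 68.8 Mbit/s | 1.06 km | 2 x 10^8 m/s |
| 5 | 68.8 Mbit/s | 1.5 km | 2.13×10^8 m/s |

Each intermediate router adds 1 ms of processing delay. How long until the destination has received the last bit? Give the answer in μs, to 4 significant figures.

4672 μs

L = 1024 × 8 = 8192 bits.
Transmission delay per hop = L/R = 8192/68800000 = 119.07 μs; 5 hops → 595.349 μs.
Propagation delays (d/s per hop): 1.21739, 2.8, 60, 5.3, 7.04225 μs; sum = 76.3596 μs.
Processing at 4 router(s): 4 × 1 ms = 4000 μs.
End-to-end = 4672 μs.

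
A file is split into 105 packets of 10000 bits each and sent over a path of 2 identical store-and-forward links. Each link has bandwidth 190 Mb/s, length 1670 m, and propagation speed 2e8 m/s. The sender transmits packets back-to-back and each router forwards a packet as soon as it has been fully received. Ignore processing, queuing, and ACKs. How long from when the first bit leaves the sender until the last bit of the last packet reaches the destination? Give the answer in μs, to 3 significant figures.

5600 μs

Per-hop transmission t_tx = L/R = 10000/190000000 = 52.6316 μs.
Per-hop propagation t_prop = 1670/200000000 = 8.35 μs.
Pipeline fill: first packet needs 2·t_tx to clear all hops; remaining 104 packets each add one t_tx.
Total = (2+105-1)·t_tx + 2·t_prop = 106·52.6316 + 2·8.35 = 5600 μs.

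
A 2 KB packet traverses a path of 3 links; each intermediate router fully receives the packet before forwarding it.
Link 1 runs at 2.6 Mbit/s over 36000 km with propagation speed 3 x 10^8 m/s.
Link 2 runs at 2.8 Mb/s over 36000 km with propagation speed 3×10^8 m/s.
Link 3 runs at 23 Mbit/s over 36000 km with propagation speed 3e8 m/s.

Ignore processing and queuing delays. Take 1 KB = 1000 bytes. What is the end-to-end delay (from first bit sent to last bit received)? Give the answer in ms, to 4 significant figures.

372.6 ms

L = 16000 bits.
Transmission delays (L/R per hop): 6.15385, 5.71429, 0.695652 ms; sum = 12.5638 ms.
Propagation delays (d/s per hop): 120, 120, 120 ms; sum = 360 ms.
End-to-end = 372.6 ms.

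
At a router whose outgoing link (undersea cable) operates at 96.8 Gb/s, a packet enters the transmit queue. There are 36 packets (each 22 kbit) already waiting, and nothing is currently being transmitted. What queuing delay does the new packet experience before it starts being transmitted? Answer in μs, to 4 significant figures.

8.182 μs

Each queued packet: L/R = 22000/96800000000 = 0.227273 μs.
36 queued → 8.18182 μs.
Queuing delay = 8.182 μs.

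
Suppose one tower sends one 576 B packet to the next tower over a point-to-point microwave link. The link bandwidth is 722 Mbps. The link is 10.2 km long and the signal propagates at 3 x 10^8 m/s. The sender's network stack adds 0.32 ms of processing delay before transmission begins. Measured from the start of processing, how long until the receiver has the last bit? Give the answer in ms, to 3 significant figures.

0.360 ms

L = 576 × 8 = 4608 bits.
Transmission delay = L/R = 4608 / 722000000 = 0.00638227 ms.
Propagation delay = d/s = 10200 m / 300000000 m/s = 0.034 ms.
Plus processing delay 0.32 ms = 0.32 ms.
Total = 0.360 ms.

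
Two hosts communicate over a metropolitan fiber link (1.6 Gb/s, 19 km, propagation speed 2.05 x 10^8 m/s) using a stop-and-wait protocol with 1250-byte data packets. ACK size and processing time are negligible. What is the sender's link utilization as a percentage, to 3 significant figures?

3.26 %

t_tx = L/R = 10000/1600000000 = 6.25e-06 s.
t_prop = 19000/2.05e+08 = 9.26829e-05 s; RTT = 0.000185366 s.
Cycle = t_tx + RTT = 0.000191616 s.
Utilization = t_tx / cycle = 6.25e-06/0.000191616 = 3.26 %.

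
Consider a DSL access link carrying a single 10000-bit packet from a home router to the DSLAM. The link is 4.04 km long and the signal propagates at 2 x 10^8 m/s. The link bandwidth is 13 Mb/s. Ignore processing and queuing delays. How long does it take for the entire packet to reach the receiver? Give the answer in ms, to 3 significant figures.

0.789 ms

Transmission delay = L/R = 10000 / 13000000 = 0.769231 ms.
Propagation delay = d/s = 4040 m / 200000000 m/s = 0.0202 ms.
Total = 0.789 ms.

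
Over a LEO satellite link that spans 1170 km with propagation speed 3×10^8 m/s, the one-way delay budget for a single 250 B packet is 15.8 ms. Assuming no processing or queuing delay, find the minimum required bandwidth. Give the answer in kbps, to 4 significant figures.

L = 2000 bits.
Propagation delay = 1170000 / 300000000 = 3.9 ms.
Transmission budget = 15.8 − 3.9 = 11.9 ms.
R ≥ L / t_tx = 2000 bits / 0.0119 s = 168.1 kbps.

168.1 kbps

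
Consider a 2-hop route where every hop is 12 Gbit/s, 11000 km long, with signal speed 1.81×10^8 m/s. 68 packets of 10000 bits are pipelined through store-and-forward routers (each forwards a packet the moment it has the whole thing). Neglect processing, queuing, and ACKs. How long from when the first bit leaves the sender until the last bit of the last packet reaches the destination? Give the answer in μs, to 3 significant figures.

122000 μs

Per-hop transmission t_tx = L/R = 10000/12000000000 = 0.833333 μs.
Per-hop propagation t_prop = 11000000/181000000 = 60773.5 μs.
Pipeline fill: first packet needs 2·t_tx to clear all hops; remaining 67 packets each add one t_tx.
Total = (2+68-1)·t_tx + 2·t_prop = 69·0.833333 + 2·60773.5 = 122000 μs.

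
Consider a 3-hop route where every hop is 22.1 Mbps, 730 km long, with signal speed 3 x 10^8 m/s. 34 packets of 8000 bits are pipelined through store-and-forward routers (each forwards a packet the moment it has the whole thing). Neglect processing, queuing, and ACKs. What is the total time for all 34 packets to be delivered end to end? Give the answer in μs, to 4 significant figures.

Per-hop transmission t_tx = L/R = 8000/22100000 = 361.991 μs.
Per-hop propagation t_prop = 730000/300000000 = 2433.33 μs.
Pipeline fill: first packet needs 3·t_tx to clear all hops; remaining 33 packets each add one t_tx.
Total = (3+34-1)·t_tx + 3·t_prop = 36·361.991 + 3·2433.33 = 20330 μs.

20330 μs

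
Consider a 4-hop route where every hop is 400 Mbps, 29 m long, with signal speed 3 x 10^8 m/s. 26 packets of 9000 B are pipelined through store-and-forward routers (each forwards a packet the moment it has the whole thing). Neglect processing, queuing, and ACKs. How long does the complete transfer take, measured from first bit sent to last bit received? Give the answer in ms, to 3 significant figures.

Per-hop transmission t_tx = L/R = 72000/400000000 = 0.18 ms.
Per-hop propagation t_prop = 29/300000000 = 9.66667e-05 ms.
Pipeline fill: first packet needs 4·t_tx to clear all hops; remaining 25 packets each add one t_tx.
Total = (4+26-1)·t_tx + 4·t_prop = 29·0.18 + 4·9.66667e-05 = 5.22 ms.

5.22 ms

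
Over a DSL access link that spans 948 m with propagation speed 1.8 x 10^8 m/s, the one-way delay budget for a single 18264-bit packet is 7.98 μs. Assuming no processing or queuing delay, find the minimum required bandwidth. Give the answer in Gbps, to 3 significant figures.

Propagation delay = 948 / 180000000 = 5.26667 μs.
Transmission budget = 7.98 − 5.26667 = 2.71333 μs.
R ≥ L / t_tx = 18264 bits / 2.71333e-06 s = 6.73 Gbps.

6.73 Gbps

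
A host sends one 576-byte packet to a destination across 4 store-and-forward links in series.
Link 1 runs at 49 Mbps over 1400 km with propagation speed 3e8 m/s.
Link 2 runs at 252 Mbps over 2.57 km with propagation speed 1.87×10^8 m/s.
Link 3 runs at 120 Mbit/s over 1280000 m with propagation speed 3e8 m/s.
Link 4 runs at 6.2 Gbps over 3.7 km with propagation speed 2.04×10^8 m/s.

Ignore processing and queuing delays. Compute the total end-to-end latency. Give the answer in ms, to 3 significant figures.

L = 576 × 8 = 4608 bits.
Transmission delays (L/R per hop): 0.0940408, 0.0182857, 0.0384, 0.000743226 ms; sum = 0.15147 ms.
Propagation delays (d/s per hop): 4.66667, 0.0137433, 4.26667, 0.0181373 ms; sum = 8.96521 ms.
End-to-end = 9.12 ms.

9.12 ms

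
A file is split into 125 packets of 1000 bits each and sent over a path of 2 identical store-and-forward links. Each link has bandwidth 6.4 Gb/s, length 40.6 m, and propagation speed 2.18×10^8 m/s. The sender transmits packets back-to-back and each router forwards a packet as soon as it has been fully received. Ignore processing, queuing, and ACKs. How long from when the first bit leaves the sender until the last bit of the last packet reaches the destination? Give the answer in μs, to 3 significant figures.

Per-hop transmission t_tx = L/R = 1000/6400000000 = 0.15625 μs.
Per-hop propagation t_prop = 40.6/2.18e+08 = 0.186239 μs.
Pipeline fill: first packet needs 2·t_tx to clear all hops; remaining 124 packets each add one t_tx.
Total = (2+125-1)·t_tx + 2·t_prop = 126·0.15625 + 2·0.186239 = 20.1 μs.

20.1 μs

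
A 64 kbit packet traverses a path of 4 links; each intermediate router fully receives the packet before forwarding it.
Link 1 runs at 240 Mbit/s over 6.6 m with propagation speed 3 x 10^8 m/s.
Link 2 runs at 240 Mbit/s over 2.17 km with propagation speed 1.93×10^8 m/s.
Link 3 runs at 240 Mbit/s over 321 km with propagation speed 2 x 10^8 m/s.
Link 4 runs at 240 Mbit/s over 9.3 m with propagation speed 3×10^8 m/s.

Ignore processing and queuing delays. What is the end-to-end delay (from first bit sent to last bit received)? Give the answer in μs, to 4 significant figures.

L = 64000 bits.
Transmission delay per hop = L/R = 64000/240000000 = 266.667 μs; 4 hops → 1066.67 μs.
Propagation delays (d/s per hop): 0.022, 11.2435, 1605, 0.031 μs; sum = 1616.3 μs.
End-to-end = 2683 μs.

2683 μs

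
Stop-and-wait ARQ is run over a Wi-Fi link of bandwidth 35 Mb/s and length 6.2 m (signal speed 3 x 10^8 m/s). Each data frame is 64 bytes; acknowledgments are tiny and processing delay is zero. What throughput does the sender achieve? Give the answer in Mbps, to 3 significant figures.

t_tx = L/R = 512/35000000 = 1.46286e-05 s.
t_prop = 6.2/300000000 = 2.06667e-08 s; RTT = 4.13333e-08 s.
Cycle = t_tx + RTT = 1.46699e-05 s.
Throughput = L / cycle = 512 / 1.46699e-05 = 34.9 Mbps.

34.9 Mbps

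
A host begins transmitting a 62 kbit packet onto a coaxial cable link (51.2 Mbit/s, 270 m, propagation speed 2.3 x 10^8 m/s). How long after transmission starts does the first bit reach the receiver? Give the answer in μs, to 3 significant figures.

1.17 μs

First bit experiences only propagation delay: d/s = 270/2.3e+08 = 1.17 μs.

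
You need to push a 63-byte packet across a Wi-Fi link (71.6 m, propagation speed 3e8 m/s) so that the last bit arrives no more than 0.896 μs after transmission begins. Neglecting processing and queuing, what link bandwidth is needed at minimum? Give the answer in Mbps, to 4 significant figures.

766.7 Mbps

L = 504 bits.
Propagation delay = 71.6 / 300000000 = 0.238667 μs.
Transmission budget = 0.896 − 0.238667 = 0.657333 μs.
R ≥ L / t_tx = 504 bits / 6.57333e-07 s = 766.7 Mbps.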